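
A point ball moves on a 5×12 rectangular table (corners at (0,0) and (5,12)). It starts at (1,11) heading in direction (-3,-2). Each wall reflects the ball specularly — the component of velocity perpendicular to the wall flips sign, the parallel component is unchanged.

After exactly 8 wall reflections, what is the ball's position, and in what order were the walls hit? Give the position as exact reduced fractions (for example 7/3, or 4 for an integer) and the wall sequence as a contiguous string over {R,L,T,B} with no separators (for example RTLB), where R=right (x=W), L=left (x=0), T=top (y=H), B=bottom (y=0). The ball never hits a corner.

1. t=1/3 → L at (0,31/3); v=(3,-2)
2. t=5/3 → R at (5,7); v=(-3,-2)
3. t=5/3 → L at (0,11/3); v=(3,-2)
4. t=5/3 → R at (5,1/3); v=(-3,-2)
5. t=1/6 → B at (9/2,0); v=(-3,2)
6. t=3/2 → L at (0,3); v=(3,2)
7. t=5/3 → R at (5,19/3); v=(-3,2)
8. t=5/3 → L at (0,29/3); v=(3,2)

Final position: (0,29/3)
Wall sequence: LRLRBLRL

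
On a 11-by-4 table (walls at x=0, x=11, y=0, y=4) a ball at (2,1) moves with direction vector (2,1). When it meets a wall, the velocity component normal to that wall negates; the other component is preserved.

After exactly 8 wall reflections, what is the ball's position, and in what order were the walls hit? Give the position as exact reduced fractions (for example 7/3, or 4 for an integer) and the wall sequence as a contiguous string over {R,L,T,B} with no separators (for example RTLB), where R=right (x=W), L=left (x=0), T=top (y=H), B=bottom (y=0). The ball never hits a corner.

Final position: (4,4)
Wall sequence: TRBLTBRT

1. t=3 → T at (8,4); v=(2,-1)
2. t=3/2 → R at (11,5/2); v=(-2,-1)
3. t=5/2 → B at (6,0); v=(-2,1)
4. t=3 → L at (0,3); v=(2,1)
5. t=1 → T at (2,4); v=(2,-1)
6. t=4 → B at (10,0); v=(2,1)
7. t=1/2 → R at (11,1/2); v=(-2,1)
8. t=7/2 → T at (4,4); v=(-2,-1)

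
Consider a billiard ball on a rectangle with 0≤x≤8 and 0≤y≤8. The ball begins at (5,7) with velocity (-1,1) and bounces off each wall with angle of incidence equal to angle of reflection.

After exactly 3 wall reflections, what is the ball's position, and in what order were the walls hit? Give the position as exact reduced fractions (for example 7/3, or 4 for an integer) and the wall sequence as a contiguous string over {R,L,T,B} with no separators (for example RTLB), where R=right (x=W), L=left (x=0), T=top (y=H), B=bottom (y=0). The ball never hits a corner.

Final position: (4,0)
Wall sequence: TLB

1. t=1 → T at (4,8); v=(-1,-1)
2. t=4 → L at (0,4); v=(1,-1)
3. t=4 → B at (4,0); v=(1,1)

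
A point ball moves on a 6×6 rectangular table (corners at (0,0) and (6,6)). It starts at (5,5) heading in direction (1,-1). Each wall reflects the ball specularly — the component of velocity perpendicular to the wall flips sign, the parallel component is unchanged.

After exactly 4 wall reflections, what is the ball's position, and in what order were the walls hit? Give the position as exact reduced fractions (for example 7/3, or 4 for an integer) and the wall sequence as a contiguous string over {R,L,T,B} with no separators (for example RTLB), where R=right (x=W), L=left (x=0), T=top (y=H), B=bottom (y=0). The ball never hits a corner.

Final position: (4,6)
Wall sequence: RBLT

1. t=1 → R at (6,4); v=(-1,-1)
2. t=4 → B at (2,0); v=(-1,1)
3. t=2 → L at (0,2); v=(1,1)
4. t=4 → T at (4,6); v=(1,-1)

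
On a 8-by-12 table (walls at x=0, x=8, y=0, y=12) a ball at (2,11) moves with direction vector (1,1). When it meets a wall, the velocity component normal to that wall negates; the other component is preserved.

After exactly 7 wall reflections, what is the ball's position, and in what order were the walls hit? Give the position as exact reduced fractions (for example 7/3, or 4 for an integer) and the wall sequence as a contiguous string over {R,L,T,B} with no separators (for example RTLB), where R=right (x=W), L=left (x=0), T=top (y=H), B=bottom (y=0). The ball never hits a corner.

Final position: (0,7)
Wall sequence: TRBLRTL

1. t=1 → T at (3,12); v=(1,-1)
2. t=5 → R at (8,7); v=(-1,-1)
3. t=7 → B at (1,0); v=(-1,1)
4. t=1 → L at (0,1); v=(1,1)
5. t=8 → R at (8,9); v=(-1,1)
6. t=3 → T at (5,12); v=(-1,-1)
7. t=5 → L at (0,7); v=(1,-1)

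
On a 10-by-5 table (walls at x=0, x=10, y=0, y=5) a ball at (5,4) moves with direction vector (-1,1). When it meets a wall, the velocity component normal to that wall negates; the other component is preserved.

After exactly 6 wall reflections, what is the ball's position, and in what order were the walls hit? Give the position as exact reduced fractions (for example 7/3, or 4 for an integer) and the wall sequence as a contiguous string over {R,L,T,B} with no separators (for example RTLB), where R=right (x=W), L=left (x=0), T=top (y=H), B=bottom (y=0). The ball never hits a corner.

Final position: (9,0)
Wall sequence: TLBTRB

1. t=1 → T at (4,5); v=(-1,-1)
2. t=4 → L at (0,1); v=(1,-1)
3. t=1 → B at (1,0); v=(1,1)
4. t=5 → T at (6,5); v=(1,-1)
5. t=4 → R at (10,1); v=(-1,-1)
6. t=1 → B at (9,0); v=(-1,1)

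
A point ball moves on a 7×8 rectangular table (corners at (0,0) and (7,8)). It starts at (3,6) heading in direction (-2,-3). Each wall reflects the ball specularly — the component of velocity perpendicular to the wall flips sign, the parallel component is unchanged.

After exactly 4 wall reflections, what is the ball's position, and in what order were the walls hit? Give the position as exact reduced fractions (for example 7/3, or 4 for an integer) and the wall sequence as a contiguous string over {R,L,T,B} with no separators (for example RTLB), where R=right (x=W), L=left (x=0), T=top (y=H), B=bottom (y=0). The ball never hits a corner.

1. t=3/2 → L at (0,3/2); v=(2,-3)
2. t=1/2 → B at (1,0); v=(2,3)
3. t=8/3 → T at (19/3,8); v=(2,-3)
4. t=1/3 → R at (7,7); v=(-2,-3)

Final position: (7,7)
Wall sequence: LBTR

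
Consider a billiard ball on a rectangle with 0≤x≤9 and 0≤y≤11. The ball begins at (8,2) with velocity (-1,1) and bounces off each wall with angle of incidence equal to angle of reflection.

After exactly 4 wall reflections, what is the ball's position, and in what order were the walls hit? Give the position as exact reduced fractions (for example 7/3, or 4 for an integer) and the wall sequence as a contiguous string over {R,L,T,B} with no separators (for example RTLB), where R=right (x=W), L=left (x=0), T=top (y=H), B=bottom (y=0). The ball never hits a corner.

Final position: (6,0)
Wall sequence: LTRB

1. t=8 → L at (0,10); v=(1,1)
2. t=1 → T at (1,11); v=(1,-1)
3. t=8 → R at (9,3); v=(-1,-1)
4. t=3 → B at (6,0); v=(-1,1)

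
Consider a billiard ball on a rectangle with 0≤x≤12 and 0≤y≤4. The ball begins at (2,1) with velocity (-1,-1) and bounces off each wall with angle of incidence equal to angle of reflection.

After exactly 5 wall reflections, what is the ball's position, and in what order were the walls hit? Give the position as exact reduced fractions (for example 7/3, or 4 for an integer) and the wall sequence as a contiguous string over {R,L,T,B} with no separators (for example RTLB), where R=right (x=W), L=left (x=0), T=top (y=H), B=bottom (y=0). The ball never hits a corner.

Final position: (11,4)
Wall sequence: BLTBT

1. t=1 → B at (1,0); v=(-1,1)
2. t=1 → L at (0,1); v=(1,1)
3. t=3 → T at (3,4); v=(1,-1)
4. t=4 → B at (7,0); v=(1,1)
5. t=4 → T at (11,4); v=(1,-1)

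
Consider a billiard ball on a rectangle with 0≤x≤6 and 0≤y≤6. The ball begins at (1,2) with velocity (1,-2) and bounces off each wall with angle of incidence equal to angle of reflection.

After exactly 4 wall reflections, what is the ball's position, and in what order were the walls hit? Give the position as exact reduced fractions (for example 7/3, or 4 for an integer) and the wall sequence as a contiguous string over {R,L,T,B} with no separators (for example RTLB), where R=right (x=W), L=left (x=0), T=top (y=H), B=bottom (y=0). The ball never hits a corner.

1. t=1 → B at (2,0); v=(1,2)
2. t=3 → T at (5,6); v=(1,-2)
3. t=1 → R at (6,4); v=(-1,-2)
4. t=2 → B at (4,0); v=(-1,2)

Final position: (4,0)
Wall sequence: BTRB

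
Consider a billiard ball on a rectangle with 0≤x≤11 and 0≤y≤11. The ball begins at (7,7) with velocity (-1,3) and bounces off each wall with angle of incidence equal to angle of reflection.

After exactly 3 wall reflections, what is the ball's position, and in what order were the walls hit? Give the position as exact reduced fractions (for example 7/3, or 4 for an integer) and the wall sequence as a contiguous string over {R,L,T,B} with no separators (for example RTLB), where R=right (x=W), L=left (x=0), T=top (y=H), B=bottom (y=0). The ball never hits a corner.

Final position: (0,6)
Wall sequence: TBL

1. t=4/3 → T at (17/3,11); v=(-1,-3)
2. t=11/3 → B at (2,0); v=(-1,3)
3. t=2 → L at (0,6); v=(1,3)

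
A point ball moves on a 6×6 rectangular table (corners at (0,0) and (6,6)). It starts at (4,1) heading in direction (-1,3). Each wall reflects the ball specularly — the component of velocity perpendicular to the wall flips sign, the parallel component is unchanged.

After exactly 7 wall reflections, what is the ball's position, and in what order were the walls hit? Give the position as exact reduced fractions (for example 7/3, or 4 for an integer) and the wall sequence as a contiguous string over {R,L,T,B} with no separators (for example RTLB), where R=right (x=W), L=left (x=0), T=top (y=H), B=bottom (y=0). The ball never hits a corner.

1. t=5/3 → T at (7/3,6); v=(-1,-3)
2. t=2 → B at (1/3,0); v=(-1,3)
3. t=1/3 → L at (0,1); v=(1,3)
4. t=5/3 → T at (5/3,6); v=(1,-3)
5. t=2 → B at (11/3,0); v=(1,3)
6. t=2 → T at (17/3,6); v=(1,-3)
7. t=1/3 → R at (6,5); v=(-1,-3)

Final position: (6,5)
Wall sequence: TBLTBTR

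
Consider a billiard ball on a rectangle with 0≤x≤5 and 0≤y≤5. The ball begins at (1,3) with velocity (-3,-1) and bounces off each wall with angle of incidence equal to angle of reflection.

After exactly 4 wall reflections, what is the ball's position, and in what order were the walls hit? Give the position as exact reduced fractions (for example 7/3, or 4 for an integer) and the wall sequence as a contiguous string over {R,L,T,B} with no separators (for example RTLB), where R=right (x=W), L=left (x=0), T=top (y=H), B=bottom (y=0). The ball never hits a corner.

1. t=1/3 → L at (0,8/3); v=(3,-1)
2. t=5/3 → R at (5,1); v=(-3,-1)
3. t=1 → B at (2,0); v=(-3,1)
4. t=2/3 → L at (0,2/3); v=(3,1)

Final position: (0,2/3)
Wall sequence: LRBL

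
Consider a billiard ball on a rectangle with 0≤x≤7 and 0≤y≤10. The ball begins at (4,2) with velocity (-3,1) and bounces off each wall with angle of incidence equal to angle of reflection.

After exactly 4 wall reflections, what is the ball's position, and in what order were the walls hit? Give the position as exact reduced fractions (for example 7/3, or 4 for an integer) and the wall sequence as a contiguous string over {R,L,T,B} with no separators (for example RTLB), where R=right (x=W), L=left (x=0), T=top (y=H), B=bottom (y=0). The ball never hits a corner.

Final position: (6,10)
Wall sequence: LRLT

1. t=4/3 → L at (0,10/3); v=(3,1)
2. t=7/3 → R at (7,17/3); v=(-3,1)
3. t=7/3 → L at (0,8); v=(3,1)
4. t=2 → T at (6,10); v=(3,-1)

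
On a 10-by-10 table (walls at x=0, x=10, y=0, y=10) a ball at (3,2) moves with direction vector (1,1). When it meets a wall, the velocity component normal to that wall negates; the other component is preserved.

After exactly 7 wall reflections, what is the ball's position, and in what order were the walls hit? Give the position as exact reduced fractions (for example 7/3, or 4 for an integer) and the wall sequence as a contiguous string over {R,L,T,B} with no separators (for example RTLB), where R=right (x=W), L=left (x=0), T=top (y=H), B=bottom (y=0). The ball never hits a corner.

1. t=7 → R at (10,9); v=(-1,1)
2. t=1 → T at (9,10); v=(-1,-1)
3. t=9 → L at (0,1); v=(1,-1)
4. t=1 → B at (1,0); v=(1,1)
5. t=9 → R at (10,9); v=(-1,1)
6. t=1 → T at (9,10); v=(-1,-1)
7. t=9 → L at (0,1); v=(1,-1)

Final position: (0,1)
Wall sequence: RTLBRTL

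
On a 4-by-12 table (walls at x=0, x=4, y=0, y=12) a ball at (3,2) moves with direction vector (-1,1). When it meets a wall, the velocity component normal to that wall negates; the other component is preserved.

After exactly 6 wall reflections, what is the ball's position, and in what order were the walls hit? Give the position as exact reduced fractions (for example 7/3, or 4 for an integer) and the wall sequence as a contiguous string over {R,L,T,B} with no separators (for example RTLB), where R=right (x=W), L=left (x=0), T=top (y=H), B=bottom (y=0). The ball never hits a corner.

Final position: (0,3)
Wall sequence: LRTLRL

1. t=3 → L at (0,5); v=(1,1)
2. t=4 → R at (4,9); v=(-1,1)
3. t=3 → T at (1,12); v=(-1,-1)
4. t=1 → L at (0,11); v=(1,-1)
5. t=4 → R at (4,7); v=(-1,-1)
6. t=4 → L at (0,3); v=(1,-1)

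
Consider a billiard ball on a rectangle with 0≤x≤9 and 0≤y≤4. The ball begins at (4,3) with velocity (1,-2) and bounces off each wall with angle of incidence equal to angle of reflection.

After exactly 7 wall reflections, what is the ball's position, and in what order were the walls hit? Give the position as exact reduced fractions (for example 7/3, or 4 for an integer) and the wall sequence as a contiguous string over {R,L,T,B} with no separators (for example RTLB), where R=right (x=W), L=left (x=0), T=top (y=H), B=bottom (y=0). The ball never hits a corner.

1. t=3/2 → B at (11/2,0); v=(1,2)
2. t=2 → T at (15/2,4); v=(1,-2)
3. t=3/2 → R at (9,1); v=(-1,-2)
4. t=1/2 → B at (17/2,0); v=(-1,2)
5. t=2 → T at (13/2,4); v=(-1,-2)
6. t=2 → B at (9/2,0); v=(-1,2)
7. t=2 → T at (5/2,4); v=(-1,-2)

Final position: (5/2,4)
Wall sequence: BTRBTBT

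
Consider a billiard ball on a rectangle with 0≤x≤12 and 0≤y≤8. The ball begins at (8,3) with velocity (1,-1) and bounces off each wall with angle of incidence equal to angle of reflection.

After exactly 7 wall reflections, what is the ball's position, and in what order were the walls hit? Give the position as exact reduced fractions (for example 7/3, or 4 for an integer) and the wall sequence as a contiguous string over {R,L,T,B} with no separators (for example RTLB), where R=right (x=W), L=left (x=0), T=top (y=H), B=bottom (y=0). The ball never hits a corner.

Final position: (12,7)
Wall sequence: BRTLBTR

1. t=3 → B at (11,0); v=(1,1)
2. t=1 → R at (12,1); v=(-1,1)
3. t=7 → T at (5,8); v=(-1,-1)
4. t=5 → L at (0,3); v=(1,-1)
5. t=3 → B at (3,0); v=(1,1)
6. t=8 → T at (11,8); v=(1,-1)
7. t=1 → R at (12,7); v=(-1,-1)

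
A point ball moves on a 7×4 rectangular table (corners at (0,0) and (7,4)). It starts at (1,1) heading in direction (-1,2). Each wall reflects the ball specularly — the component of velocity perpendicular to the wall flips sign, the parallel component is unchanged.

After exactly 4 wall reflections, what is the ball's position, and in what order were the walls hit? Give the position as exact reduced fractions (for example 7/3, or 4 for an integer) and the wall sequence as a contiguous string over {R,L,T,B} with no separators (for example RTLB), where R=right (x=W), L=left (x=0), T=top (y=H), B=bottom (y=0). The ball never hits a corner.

Final position: (9/2,4)
Wall sequence: LTBT

1. t=1 → L at (0,3); v=(1,2)
2. t=1/2 → T at (1/2,4); v=(1,-2)
3. t=2 → B at (5/2,0); v=(1,2)
4. t=2 → T at (9/2,4); v=(1,-2)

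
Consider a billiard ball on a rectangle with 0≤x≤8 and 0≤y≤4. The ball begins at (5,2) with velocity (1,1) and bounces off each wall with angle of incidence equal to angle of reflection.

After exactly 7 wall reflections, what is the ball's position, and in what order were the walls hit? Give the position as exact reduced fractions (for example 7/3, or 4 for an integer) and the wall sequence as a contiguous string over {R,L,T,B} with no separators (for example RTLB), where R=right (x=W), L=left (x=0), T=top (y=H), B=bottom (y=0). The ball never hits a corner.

1. t=2 → T at (7,4); v=(1,-1)
2. t=1 → R at (8,3); v=(-1,-1)
3. t=3 → B at (5,0); v=(-1,1)
4. t=4 → T at (1,4); v=(-1,-1)
5. t=1 → L at (0,3); v=(1,-1)
6. t=3 → B at (3,0); v=(1,1)
7. t=4 → T at (7,4); v=(1,-1)

Final position: (7,4)
Wall sequence: TRBTLBT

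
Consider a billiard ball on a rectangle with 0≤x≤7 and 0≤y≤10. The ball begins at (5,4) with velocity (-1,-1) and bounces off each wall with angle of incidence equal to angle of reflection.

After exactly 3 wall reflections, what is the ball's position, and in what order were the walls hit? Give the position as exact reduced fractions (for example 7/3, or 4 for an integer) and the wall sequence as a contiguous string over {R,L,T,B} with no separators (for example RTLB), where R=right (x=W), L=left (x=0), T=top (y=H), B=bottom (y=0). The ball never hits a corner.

Final position: (7,8)
Wall sequence: BLR

1. t=4 → B at (1,0); v=(-1,1)
2. t=1 → L at (0,1); v=(1,1)
3. t=7 → R at (7,8); v=(-1,1)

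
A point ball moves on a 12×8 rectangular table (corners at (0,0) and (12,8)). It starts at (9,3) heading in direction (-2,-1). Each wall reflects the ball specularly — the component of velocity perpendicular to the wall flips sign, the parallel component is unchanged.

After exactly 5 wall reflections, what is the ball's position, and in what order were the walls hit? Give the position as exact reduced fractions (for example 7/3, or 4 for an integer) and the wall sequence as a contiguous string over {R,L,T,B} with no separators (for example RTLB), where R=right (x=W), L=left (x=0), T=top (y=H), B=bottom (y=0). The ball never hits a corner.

1. t=3 → B at (3,0); v=(-2,1)
2. t=3/2 → L at (0,3/2); v=(2,1)
3. t=6 → R at (12,15/2); v=(-2,1)
4. t=1/2 → T at (11,8); v=(-2,-1)
5. t=11/2 → L at (0,5/2); v=(2,-1)

Final position: (0,5/2)
Wall sequence: BLRTL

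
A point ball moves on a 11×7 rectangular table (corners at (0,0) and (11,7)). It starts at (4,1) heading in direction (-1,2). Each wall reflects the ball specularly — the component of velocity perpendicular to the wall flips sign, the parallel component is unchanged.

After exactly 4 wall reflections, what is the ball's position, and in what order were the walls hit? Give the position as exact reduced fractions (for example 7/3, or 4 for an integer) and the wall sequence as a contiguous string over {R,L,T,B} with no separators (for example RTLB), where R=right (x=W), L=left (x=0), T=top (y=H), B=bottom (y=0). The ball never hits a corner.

Final position: (6,7)
Wall sequence: TLBT

1. t=3 → T at (1,7); v=(-1,-2)
2. t=1 → L at (0,5); v=(1,-2)
3. t=5/2 → B at (5/2,0); v=(1,2)
4. t=7/2 → T at (6,7); v=(1,-2)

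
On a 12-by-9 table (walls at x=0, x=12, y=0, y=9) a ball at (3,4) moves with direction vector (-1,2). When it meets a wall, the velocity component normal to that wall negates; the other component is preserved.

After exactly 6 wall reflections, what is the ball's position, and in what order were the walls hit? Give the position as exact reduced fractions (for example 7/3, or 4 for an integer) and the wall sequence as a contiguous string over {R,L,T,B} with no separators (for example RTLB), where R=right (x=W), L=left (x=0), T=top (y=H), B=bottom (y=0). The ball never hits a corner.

1. t=5/2 → T at (1/2,9); v=(-1,-2)
2. t=1/2 → L at (0,8); v=(1,-2)
3. t=4 → B at (4,0); v=(1,2)
4. t=9/2 → T at (17/2,9); v=(1,-2)
5. t=7/2 → R at (12,2); v=(-1,-2)
6. t=1 → B at (11,0); v=(-1,2)

Final position: (11,0)
Wall sequence: TLBTRB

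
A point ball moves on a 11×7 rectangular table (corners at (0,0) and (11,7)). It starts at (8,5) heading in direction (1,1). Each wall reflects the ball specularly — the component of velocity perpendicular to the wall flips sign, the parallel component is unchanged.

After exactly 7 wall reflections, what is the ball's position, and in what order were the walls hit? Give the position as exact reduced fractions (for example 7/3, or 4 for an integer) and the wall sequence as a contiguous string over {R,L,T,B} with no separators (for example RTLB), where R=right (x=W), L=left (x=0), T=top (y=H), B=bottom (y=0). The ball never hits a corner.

Final position: (11,2)
Wall sequence: TRBLTBR

1. t=2 → T at (10,7); v=(1,-1)
2. t=1 → R at (11,6); v=(-1,-1)
3. t=6 → B at (5,0); v=(-1,1)
4. t=5 → L at (0,5); v=(1,1)
5. t=2 → T at (2,7); v=(1,-1)
6. t=7 → B at (9,0); v=(1,1)
7. t=2 → R at (11,2); v=(-1,1)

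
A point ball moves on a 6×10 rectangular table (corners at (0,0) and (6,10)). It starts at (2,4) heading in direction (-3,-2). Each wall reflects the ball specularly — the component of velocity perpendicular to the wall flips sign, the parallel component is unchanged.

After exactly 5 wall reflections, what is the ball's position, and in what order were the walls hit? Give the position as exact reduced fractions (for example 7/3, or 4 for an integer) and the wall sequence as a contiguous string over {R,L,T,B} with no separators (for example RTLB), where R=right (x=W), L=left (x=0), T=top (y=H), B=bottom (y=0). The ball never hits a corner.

1. t=2/3 → L at (0,8/3); v=(3,-2)
2. t=4/3 → B at (4,0); v=(3,2)
3. t=2/3 → R at (6,4/3); v=(-3,2)
4. t=2 → L at (0,16/3); v=(3,2)
5. t=2 → R at (6,28/3); v=(-3,2)

Final position: (6,28/3)
Wall sequence: LBRLR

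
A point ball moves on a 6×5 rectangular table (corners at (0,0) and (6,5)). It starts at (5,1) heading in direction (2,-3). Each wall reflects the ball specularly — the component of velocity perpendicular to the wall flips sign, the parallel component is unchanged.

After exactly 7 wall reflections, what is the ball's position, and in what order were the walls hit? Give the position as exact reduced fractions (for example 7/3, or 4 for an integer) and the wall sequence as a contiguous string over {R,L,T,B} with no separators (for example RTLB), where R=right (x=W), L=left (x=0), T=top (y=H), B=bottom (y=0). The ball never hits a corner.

Final position: (6,3/2)
Wall sequence: BRTLBTR

1. t=1/3 → B at (17/3,0); v=(2,3)
2. t=1/6 → R at (6,1/2); v=(-2,3)
3. t=3/2 → T at (3,5); v=(-2,-3)
4. t=3/2 → L at (0,1/2); v=(2,-3)
5. t=1/6 → B at (1/3,0); v=(2,3)
6. t=5/3 → T at (11/3,5); v=(2,-3)
7. t=7/6 → R at (6,3/2); v=(-2,-3)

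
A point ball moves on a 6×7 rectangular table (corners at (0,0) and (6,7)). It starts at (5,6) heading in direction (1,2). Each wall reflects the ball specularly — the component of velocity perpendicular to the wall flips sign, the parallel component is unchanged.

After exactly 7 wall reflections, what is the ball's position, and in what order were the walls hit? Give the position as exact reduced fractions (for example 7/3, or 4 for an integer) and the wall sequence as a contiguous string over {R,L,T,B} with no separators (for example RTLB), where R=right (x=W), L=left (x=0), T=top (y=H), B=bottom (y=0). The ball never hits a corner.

1. t=1/2 → T at (11/2,7); v=(1,-2)
2. t=1/2 → R at (6,6); v=(-1,-2)
3. t=3 → B at (3,0); v=(-1,2)
4. t=3 → L at (0,6); v=(1,2)
5. t=1/2 → T at (1/2,7); v=(1,-2)
6. t=7/2 → B at (4,0); v=(1,2)
7. t=2 → R at (6,4); v=(-1,2)

Final position: (6,4)
Wall sequence: TRBLTBR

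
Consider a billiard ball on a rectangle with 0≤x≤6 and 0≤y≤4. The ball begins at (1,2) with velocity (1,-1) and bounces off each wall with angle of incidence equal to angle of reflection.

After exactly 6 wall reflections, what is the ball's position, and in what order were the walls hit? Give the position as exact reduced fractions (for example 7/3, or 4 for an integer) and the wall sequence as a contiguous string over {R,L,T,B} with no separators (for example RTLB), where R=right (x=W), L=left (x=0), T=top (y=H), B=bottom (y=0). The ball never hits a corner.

Final position: (3,4)
Wall sequence: BRTBLT

1. t=2 → B at (3,0); v=(1,1)
2. t=3 → R at (6,3); v=(-1,1)
3. t=1 → T at (5,4); v=(-1,-1)
4. t=4 → B at (1,0); v=(-1,1)
5. t=1 → L at (0,1); v=(1,1)
6. t=3 → T at (3,4); v=(1,-1)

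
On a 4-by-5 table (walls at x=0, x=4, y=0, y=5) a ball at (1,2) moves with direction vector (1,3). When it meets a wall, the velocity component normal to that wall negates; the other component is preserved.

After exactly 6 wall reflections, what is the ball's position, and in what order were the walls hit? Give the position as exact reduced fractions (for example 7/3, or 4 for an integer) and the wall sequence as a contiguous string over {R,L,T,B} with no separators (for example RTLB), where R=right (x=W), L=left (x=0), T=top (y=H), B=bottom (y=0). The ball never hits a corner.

1. t=1 → T at (2,5); v=(1,-3)
2. t=5/3 → B at (11/3,0); v=(1,3)
3. t=1/3 → R at (4,1); v=(-1,3)
4. t=4/3 → T at (8/3,5); v=(-1,-3)
5. t=5/3 → B at (1,0); v=(-1,3)
6. t=1 → L at (0,3); v=(1,3)

Final position: (0,3)
Wall sequence: TBRTBL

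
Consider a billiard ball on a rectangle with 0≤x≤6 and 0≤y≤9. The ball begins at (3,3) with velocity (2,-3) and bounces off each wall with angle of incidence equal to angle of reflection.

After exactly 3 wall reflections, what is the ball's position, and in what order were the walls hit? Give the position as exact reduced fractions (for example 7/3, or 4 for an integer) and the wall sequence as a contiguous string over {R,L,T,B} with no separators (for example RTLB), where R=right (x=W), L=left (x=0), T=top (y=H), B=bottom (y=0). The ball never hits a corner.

Final position: (1,9)
Wall sequence: BRT

1. t=1 → B at (5,0); v=(2,3)
2. t=1/2 → R at (6,3/2); v=(-2,3)
3. t=5/2 → T at (1,9); v=(-2,-3)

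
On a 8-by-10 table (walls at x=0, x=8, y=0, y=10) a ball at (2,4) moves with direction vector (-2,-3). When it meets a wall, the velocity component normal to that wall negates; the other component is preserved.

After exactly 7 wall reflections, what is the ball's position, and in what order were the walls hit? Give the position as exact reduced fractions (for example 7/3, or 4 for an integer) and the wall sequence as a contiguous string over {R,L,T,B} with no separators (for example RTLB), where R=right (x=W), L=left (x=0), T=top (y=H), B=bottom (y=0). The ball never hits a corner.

Final position: (14/3,10)
Wall sequence: LBTRBLT

1. t=1 → L at (0,1); v=(2,-3)
2. t=1/3 → B at (2/3,0); v=(2,3)
3. t=10/3 → T at (22/3,10); v=(2,-3)
4. t=1/3 → R at (8,9); v=(-2,-3)
5. t=3 → B at (2,0); v=(-2,3)
6. t=1 → L at (0,3); v=(2,3)
7. t=7/3 → T at (14/3,10); v=(2,-3)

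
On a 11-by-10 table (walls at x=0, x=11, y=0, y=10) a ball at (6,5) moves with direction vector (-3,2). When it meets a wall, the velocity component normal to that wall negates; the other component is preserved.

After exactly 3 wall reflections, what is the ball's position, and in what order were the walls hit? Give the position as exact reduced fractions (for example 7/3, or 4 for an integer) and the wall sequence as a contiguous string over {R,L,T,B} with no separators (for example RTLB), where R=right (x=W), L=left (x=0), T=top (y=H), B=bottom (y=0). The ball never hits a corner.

1. t=2 → L at (0,9); v=(3,2)
2. t=1/2 → T at (3/2,10); v=(3,-2)
3. t=19/6 → R at (11,11/3); v=(-3,-2)

Final position: (11,11/3)
Wall sequence: LTR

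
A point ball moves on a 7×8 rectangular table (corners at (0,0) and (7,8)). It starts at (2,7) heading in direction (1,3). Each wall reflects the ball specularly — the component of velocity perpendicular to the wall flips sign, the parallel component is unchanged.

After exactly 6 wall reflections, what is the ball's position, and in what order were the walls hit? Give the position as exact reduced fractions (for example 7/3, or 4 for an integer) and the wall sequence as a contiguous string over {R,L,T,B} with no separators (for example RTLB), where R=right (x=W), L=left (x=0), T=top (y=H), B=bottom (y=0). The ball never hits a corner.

Final position: (1,8)
Wall sequence: TBRTBT

1. t=1/3 → T at (7/3,8); v=(1,-3)
2. t=8/3 → B at (5,0); v=(1,3)
3. t=2 → R at (7,6); v=(-1,3)
4. t=2/3 → T at (19/3,8); v=(-1,-3)
5. t=8/3 → B at (11/3,0); v=(-1,3)
6. t=8/3 → T at (1,8); v=(-1,-3)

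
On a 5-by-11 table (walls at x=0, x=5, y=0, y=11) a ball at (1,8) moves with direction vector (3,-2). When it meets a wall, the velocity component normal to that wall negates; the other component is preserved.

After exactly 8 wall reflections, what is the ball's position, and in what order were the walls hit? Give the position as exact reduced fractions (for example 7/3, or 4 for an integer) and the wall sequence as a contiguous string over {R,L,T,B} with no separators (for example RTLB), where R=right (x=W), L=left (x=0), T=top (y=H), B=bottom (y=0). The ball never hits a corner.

Final position: (0,32/3)
Wall sequence: RLBRLRTL

1. t=4/3 → R at (5,16/3); v=(-3,-2)
2. t=5/3 → L at (0,2); v=(3,-2)
3. t=1 → B at (3,0); v=(3,2)
4. t=2/3 → R at (5,4/3); v=(-3,2)
5. t=5/3 → L at (0,14/3); v=(3,2)
6. t=5/3 → R at (5,8); v=(-3,2)
7. t=3/2 → T at (1/2,11); v=(-3,-2)
8. t=1/6 → L at (0,32/3); v=(3,-2)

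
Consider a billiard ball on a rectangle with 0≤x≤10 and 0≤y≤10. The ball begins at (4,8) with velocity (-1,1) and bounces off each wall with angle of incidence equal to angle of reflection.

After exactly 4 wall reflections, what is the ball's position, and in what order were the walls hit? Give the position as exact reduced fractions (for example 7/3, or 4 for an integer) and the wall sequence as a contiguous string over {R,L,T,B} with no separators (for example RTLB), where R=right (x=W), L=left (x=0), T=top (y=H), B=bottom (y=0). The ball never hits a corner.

Final position: (10,2)
Wall sequence: TLBR

1. t=2 → T at (2,10); v=(-1,-1)
2. t=2 → L at (0,8); v=(1,-1)
3. t=8 → B at (8,0); v=(1,1)
4. t=2 → R at (10,2); v=(-1,1)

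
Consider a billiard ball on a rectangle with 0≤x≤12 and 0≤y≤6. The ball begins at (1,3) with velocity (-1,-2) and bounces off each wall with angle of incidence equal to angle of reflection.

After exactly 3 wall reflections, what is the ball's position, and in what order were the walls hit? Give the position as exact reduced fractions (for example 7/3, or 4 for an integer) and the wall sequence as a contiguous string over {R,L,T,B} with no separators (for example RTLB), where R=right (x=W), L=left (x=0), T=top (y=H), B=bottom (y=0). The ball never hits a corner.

Final position: (7/2,6)
Wall sequence: LBT

1. t=1 → L at (0,1); v=(1,-2)
2. t=1/2 → B at (1/2,0); v=(1,2)
3. t=3 → T at (7/2,6); v=(1,-2)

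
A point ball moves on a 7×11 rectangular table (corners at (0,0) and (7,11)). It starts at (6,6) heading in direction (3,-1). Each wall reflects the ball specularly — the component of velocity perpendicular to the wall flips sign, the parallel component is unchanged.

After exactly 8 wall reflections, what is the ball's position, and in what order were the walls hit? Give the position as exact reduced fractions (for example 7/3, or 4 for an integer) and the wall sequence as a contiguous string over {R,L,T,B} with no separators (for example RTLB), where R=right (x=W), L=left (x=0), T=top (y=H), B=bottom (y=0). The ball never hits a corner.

1. t=1/3 → R at (7,17/3); v=(-3,-1)
2. t=7/3 → L at (0,10/3); v=(3,-1)
3. t=7/3 → R at (7,1); v=(-3,-1)
4. t=1 → B at (4,0); v=(-3,1)
5. t=4/3 → L at (0,4/3); v=(3,1)
6. t=7/3 → R at (7,11/3); v=(-3,1)
7. t=7/3 → L at (0,6); v=(3,1)
8. t=7/3 → R at (7,25/3); v=(-3,1)

Final position: (7,25/3)
Wall sequence: RLRBLRLR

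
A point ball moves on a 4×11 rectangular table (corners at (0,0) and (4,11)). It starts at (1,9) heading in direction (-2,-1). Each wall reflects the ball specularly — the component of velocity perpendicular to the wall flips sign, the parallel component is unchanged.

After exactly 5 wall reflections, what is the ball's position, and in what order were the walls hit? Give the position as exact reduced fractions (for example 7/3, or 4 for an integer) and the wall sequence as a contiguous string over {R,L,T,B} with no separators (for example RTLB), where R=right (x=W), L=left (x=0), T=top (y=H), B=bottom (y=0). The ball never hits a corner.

Final position: (0,1/2)
Wall sequence: LRLRL

1. t=1/2 → L at (0,17/2); v=(2,-1)
2. t=2 → R at (4,13/2); v=(-2,-1)
3. t=2 → L at (0,9/2); v=(2,-1)
4. t=2 → R at (4,5/2); v=(-2,-1)
5. t=2 → L at (0,1/2); v=(2,-1)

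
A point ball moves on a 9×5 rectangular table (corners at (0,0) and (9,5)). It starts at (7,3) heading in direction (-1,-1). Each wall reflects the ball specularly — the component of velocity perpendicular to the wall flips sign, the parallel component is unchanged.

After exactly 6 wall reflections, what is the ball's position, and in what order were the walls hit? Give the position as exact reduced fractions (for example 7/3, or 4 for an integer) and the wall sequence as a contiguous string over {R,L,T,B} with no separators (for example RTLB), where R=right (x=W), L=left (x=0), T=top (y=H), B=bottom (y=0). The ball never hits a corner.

1. t=3 → B at (4,0); v=(-1,1)
2. t=4 → L at (0,4); v=(1,1)
3. t=1 → T at (1,5); v=(1,-1)
4. t=5 → B at (6,0); v=(1,1)
5. t=3 → R at (9,3); v=(-1,1)
6. t=2 → T at (7,5); v=(-1,-1)

Final position: (7,5)
Wall sequence: BLTBRT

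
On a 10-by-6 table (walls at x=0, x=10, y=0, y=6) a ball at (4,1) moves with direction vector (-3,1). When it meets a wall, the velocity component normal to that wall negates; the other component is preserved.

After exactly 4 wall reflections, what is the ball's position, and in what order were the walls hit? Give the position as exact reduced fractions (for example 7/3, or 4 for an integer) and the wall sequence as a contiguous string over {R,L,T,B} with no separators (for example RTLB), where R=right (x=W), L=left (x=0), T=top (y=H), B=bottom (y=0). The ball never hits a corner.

1. t=4/3 → L at (0,7/3); v=(3,1)
2. t=10/3 → R at (10,17/3); v=(-3,1)
3. t=1/3 → T at (9,6); v=(-3,-1)
4. t=3 → L at (0,3); v=(3,-1)

Final position: (0,3)
Wall sequence: LRTL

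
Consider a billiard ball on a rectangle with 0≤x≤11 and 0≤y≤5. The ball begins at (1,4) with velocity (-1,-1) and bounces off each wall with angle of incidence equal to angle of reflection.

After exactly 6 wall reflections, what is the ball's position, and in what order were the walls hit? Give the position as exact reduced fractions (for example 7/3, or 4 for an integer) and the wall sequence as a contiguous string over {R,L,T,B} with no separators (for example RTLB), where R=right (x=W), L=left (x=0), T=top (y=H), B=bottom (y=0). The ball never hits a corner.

Final position: (4,5)
Wall sequence: LBTRBT

1. t=1 → L at (0,3); v=(1,-1)
2. t=3 → B at (3,0); v=(1,1)
3. t=5 → T at (8,5); v=(1,-1)
4. t=3 → R at (11,2); v=(-1,-1)
5. t=2 → B at (9,0); v=(-1,1)
6. t=5 → T at (4,5); v=(-1,-1)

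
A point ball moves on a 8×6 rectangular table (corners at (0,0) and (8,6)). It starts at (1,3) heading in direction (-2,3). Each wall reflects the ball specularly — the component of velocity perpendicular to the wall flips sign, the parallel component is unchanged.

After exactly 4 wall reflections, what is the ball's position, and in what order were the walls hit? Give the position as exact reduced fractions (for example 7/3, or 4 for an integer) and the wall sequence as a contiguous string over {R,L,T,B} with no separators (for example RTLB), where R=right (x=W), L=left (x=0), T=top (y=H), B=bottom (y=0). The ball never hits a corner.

Final position: (8,9/2)
Wall sequence: LTBR

1. t=1/2 → L at (0,9/2); v=(2,3)
2. t=1/2 → T at (1,6); v=(2,-3)
3. t=2 → B at (5,0); v=(2,3)
4. t=3/2 → R at (8,9/2); v=(-2,3)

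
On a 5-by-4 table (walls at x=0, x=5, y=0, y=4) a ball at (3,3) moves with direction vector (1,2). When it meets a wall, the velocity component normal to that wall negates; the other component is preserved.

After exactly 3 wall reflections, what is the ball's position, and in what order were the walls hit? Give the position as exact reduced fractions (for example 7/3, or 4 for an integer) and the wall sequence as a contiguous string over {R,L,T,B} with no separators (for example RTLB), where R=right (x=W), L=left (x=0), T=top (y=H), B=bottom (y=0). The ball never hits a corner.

1. t=1/2 → T at (7/2,4); v=(1,-2)
2. t=3/2 → R at (5,1); v=(-1,-2)
3. t=1/2 → B at (9/2,0); v=(-1,2)

Final position: (9/2,0)
Wall sequence: TRB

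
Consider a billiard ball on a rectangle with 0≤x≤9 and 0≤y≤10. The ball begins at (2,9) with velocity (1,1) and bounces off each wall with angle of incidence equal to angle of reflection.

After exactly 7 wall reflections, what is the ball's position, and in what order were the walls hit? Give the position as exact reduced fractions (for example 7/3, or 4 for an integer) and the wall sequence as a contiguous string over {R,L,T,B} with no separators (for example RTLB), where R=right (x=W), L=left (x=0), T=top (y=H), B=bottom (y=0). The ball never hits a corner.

Final position: (3,0)
Wall sequence: TRBLTRB

1. t=1 → T at (3,10); v=(1,-1)
2. t=6 → R at (9,4); v=(-1,-1)
3. t=4 → B at (5,0); v=(-1,1)
4. t=5 → L at (0,5); v=(1,1)
5. t=5 → T at (5,10); v=(1,-1)
6. t=4 → R at (9,6); v=(-1,-1)
7. t=6 → B at (3,0); v=(-1,1)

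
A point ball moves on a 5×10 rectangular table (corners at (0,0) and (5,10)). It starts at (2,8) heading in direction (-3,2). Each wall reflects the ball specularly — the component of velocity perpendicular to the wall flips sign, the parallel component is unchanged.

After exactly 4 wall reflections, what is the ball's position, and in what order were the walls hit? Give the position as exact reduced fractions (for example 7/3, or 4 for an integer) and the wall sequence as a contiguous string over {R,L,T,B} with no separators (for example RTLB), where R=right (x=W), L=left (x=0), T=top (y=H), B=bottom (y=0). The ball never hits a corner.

Final position: (0,4)
Wall sequence: LTRL

1. t=2/3 → L at (0,28/3); v=(3,2)
2. t=1/3 → T at (1,10); v=(3,-2)
3. t=4/3 → R at (5,22/3); v=(-3,-2)
4. t=5/3 → L at (0,4); v=(3,-2)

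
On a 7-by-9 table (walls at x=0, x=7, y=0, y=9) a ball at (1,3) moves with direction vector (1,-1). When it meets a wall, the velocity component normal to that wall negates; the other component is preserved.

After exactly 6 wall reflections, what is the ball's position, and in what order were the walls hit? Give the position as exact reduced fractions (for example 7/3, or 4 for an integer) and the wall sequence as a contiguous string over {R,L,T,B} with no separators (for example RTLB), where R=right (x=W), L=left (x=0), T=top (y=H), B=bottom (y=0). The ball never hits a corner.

1. t=3 → B at (4,0); v=(1,1)
2. t=3 → R at (7,3); v=(-1,1)
3. t=6 → T at (1,9); v=(-1,-1)
4. t=1 → L at (0,8); v=(1,-1)
5. t=7 → R at (7,1); v=(-1,-1)
6. t=1 → B at (6,0); v=(-1,1)

Final position: (6,0)
Wall sequence: BRTLRB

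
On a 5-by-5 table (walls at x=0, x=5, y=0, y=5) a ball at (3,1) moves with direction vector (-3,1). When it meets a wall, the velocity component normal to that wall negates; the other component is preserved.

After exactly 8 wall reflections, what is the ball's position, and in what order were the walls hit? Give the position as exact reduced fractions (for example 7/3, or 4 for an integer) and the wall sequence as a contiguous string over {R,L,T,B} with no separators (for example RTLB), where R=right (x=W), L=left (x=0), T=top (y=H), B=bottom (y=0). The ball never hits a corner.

1. t=1 → L at (0,2); v=(3,1)
2. t=5/3 → R at (5,11/3); v=(-3,1)
3. t=4/3 → T at (1,5); v=(-3,-1)
4. t=1/3 → L at (0,14/3); v=(3,-1)
5. t=5/3 → R at (5,3); v=(-3,-1)
6. t=5/3 → L at (0,4/3); v=(3,-1)
7. t=4/3 → B at (4,0); v=(3,1)
8. t=1/3 → R at (5,1/3); v=(-3,1)

Final position: (5,1/3)
Wall sequence: LRTLRLBR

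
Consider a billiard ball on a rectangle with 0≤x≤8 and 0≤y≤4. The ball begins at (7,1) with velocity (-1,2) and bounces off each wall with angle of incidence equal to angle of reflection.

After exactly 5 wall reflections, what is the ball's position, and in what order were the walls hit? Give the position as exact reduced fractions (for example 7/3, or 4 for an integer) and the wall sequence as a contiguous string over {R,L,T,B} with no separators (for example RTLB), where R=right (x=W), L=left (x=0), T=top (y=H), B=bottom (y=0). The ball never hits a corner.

1. t=3/2 → T at (11/2,4); v=(-1,-2)
2. t=2 → B at (7/2,0); v=(-1,2)
3. t=2 → T at (3/2,4); v=(-1,-2)
4. t=3/2 → L at (0,1); v=(1,-2)
5. t=1/2 → B at (1/2,0); v=(1,2)

Final position: (1/2,0)
Wall sequence: TBTLB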